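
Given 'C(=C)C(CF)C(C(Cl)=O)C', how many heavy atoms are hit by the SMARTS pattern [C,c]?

7

The query [C,c] means: comma = OR; matches aliphatic or aromatic carbon — same as #6.
Check the 10 heavy atoms by environment: 7× C → match; 1× O → no; 1× Cl → no; 1× F → no.
That gives 7 matching atoms.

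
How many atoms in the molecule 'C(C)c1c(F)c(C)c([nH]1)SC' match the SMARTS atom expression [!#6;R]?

1

Check the 11 heavy atoms by environment: 1× n (aromatic, in 5-ring) → match; 4× c (aromatic, in 5-ring) → no; 1× S (acyclic) → no; 4× C (acyclic) → no; 1× F (acyclic) → no.
That gives 1 matching atom.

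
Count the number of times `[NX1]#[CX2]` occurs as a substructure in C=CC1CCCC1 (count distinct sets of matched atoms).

0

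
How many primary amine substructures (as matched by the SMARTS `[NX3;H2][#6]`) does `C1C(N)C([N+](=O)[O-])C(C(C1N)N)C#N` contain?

[NX3;H2][#6] is the SMARTS for a primary amine: a trivalent nitrogen with two H attached to carbon.
The molecule carries 3 separate instances of a primary amino group (-NH2) meeting every constraint; each maps to a distinct set of atoms, giving 3 matches.

3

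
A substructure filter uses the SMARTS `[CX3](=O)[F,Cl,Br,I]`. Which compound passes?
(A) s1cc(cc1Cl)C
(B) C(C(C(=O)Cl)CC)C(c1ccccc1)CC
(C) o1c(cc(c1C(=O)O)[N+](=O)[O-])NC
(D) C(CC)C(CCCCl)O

[CX3](=O)[F,Cl,Br,I] describes a carbonyl carbon bonded to a halogen (an acyl halide).
(A) has a chloro substituent but the Cl is not on a carbonyl carbon.
(B) contains an acyl chloride (-C(=O)Cl), which satisfies every atom and bond constraint.
(C) has a carboxylic acid group (-C(=O)OH) but the carbonyl is bonded to -OH, not to a halogen.
(D) has a chloro substituent but the Cl is not on a carbonyl carbon.
So the answer is (B).

B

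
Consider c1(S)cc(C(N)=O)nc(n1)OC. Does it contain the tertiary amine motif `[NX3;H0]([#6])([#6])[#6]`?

No

The pattern [NX3;H0]([#6])([#6])[#6] describes a trivalent nitrogen with no H, bonded to three carbons — a tertiary amine.
The closest candidate here is a primary amide (-C(=O)NH2), but the amide nitrogen has H2 and only one carbon neighbour. No other fragment satisfies the full query, so there is no match.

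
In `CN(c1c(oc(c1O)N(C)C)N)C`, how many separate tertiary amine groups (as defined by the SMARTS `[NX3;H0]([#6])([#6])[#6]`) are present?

[NX3;H0]([#6])([#6])[#6] is the SMARTS for a tertiary amine: a trivalent nitrogen with no H, bonded to three carbons.
The molecule carries 2 separate instances of a dimethylamino group (-N(CH3)2) meeting every constraint; each maps to a distinct set of atoms, giving 2 matches.

2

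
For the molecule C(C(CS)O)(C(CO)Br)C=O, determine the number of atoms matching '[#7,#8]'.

3

The query [#7,#8] means: nitrogen or oxygen (comma = OR).
Check the 11 heavy atoms by environment: 6× C → no; 3× O → match; 1× Br → no; 1× S → no.
That gives 3 matching atoms.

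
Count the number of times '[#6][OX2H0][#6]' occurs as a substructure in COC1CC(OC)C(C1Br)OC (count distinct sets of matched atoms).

[#6][OX2H0][#6] is the SMARTS for an ether: an aliphatic oxygen bridging two carbons with no H on the oxygen.
The molecule carries 3 separate instances of a methoxy ether (-OCH3) meeting every constraint; each maps to a distinct set of atoms, giving 3 matches.

3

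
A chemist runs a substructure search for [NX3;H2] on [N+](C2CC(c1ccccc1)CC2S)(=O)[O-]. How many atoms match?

0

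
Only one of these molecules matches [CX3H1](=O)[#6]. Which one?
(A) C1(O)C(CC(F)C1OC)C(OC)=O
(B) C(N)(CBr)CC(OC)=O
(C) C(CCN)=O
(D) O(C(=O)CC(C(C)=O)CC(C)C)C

[CX3H1](=O)[#6] describes an sp2 carbon with one H, double-bonded to O and single-bonded to carbon (an aldehyde).
(A) has a methyl-ester group (-C(=O)OCH3) but the carbonyl carbon has H0, not H1.
(B) has a methyl-ester group (-C(=O)OCH3) but the carbonyl carbon has H0, not H1.
(C) contains an aldehyde (-CHO), which satisfies every atom and bond constraint.
(D) has a methyl-ester group (-C(=O)OCH3) but the carbonyl carbon has H0, not H1.
So the answer is (C).

C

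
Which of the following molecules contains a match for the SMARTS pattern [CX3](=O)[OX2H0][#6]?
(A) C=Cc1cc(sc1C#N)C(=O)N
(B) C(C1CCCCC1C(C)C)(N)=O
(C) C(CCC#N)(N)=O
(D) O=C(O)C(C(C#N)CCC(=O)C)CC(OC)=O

D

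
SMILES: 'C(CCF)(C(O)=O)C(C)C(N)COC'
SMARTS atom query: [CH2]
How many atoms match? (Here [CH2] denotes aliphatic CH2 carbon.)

3

The query [CH2] means: aliphatic carbon with exactly two hydrogens.
Check the 14 heavy atoms by environment: 3× C (H2) → match; 3× C (H1) → no; 1× N (H2) → no; 1× C (H0) → no; 2× O (H0) → no; 1× O (H1) → no; 2× C (H3) → no; 1× F (H0) → no.
That gives 3 matching atoms.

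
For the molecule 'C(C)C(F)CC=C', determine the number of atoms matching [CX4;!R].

The query [CX4;!R] means: aliphatic carbon with four total connections, not in a ring.
Check the 7 heavy atoms by environment: 4× C (X4, acyclic) → match; 2× C (X3, acyclic) → no; 1× F (X1, acyclic) → no.
That gives 4 matching atoms.

4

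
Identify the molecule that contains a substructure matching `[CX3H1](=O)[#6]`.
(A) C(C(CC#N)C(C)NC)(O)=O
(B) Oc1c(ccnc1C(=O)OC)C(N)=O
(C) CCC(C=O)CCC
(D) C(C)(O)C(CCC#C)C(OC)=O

C

[CX3H1](=O)[#6] describes an sp2 carbon with one H, double-bonded to O and single-bonded to carbon (an aldehyde).
(A) has a carboxylic acid group (-C(=O)OH) but the carbonyl carbon has H0 and is bonded to O, not H1.
(B) has a methyl-ester group (-C(=O)OCH3) but the carbonyl carbon has H0, not H1.
(C) contains an aldehyde (-CHO), which satisfies every atom and bond constraint.
(D) has a methyl-ester group (-C(=O)OCH3) but the carbonyl carbon has H0, not H1.
So the answer is (C).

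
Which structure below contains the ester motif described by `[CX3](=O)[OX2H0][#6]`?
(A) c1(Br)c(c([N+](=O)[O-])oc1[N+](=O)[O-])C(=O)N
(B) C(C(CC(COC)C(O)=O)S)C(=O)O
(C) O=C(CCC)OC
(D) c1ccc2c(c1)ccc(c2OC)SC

[CX3](=O)[OX2H0][#6] describes a carbonyl carbon bonded to an oxygen that is itself bonded to carbon (no H on that O) (an ester).
(A) has a primary amide (-C(=O)NH2) but the carbonyl is bonded to N, not to an O-C linkage.
(B) has a carboxylic acid group (-C(=O)OH) but the singly-bonded O carries H (OX2H1, not H0).
(C) contains a methyl-ester group (-C(=O)OCH3), which satisfies every atom and bond constraint.
(D) has a methoxy ether (-OCH3) but the ether oxygen is not adjacent to a C=O carbon.
So the answer is (C).

C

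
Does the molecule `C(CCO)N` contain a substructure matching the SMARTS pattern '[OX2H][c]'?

No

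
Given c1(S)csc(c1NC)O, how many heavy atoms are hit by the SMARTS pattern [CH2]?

0

The query [CH2] means: aliphatic carbon with exactly two hydrogens.
Check the 9 heavy atoms by environment: 1× s (aromatic, H0) → no; 3× c (aromatic, H0) → no; 1× c (aromatic, H1) → no; 1× N (H1) → no; 1× C (H3) → no; 1× S (H1) → no; 1× O (H1) → no.
No environment satisfies the query, so 0 matching atoms.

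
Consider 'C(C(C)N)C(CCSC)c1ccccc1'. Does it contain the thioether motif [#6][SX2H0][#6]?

Yes

The pattern [#6][SX2H0][#6] describes an aliphatic sulfur bridging two carbons with no H on the sulfur — a thioether.
The molecule carries a methylthio ether (-SCH3), whose atoms satisfy every constraint of the query, so the pattern matches.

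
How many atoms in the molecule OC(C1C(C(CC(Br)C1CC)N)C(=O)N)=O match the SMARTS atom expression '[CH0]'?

2

The query [CH0] means: aliphatic carbon with no attached hydrogen.
Check the 16 heavy atoms by environment: 2× C (H2) → no; 5× C (H1) → no; 1× C (H3) → no; 2× C (H0) → match; 2× O (H0) → no; 1× O (H1) → no; 2× N (H2) → no; 1× Br (H0) → no.
That gives 2 matching atoms.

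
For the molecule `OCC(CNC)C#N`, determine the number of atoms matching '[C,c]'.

5

Check the 8 heavy atoms by environment: 5× C → match; 2× N → no; 1× O → no.
That gives 5 matching atoms.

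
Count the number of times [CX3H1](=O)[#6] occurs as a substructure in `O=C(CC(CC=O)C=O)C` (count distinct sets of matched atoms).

2

[CX3H1](=O)[#6] is the SMARTS for an aldehyde: an sp2 carbon with one H, double-bonded to O and single-bonded to carbon.
The molecule carries 2 separate instances of an aldehyde (-CHO) meeting every constraint; each maps to a distinct set of atoms, giving 2 matches.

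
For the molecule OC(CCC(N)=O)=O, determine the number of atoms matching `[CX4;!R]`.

The query [CX4;!R] means: aliphatic carbon with four total connections, not in a ring.
Check the 8 heavy atoms by environment: 2× C (X4, acyclic) → match; 2× C (X3, acyclic) → no; 2× O (X1, acyclic) → no; 1× O (X2, acyclic) → no; 1× N (X3, acyclic) → no.
That gives 2 matching atoms.

2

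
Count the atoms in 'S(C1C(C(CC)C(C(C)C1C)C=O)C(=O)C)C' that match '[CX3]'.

2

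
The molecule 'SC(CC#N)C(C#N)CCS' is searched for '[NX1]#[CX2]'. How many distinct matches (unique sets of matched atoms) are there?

[NX1]#[CX2] is the SMARTS for a nitrile: a nitrogen triple-bonded to a two-connected carbon.
The molecule carries 2 separate instances of a nitrile (-C#N) meeting every constraint; each maps to a distinct set of atoms, giving 2 matches.

2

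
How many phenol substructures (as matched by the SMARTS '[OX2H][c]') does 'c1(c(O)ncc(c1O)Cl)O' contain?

3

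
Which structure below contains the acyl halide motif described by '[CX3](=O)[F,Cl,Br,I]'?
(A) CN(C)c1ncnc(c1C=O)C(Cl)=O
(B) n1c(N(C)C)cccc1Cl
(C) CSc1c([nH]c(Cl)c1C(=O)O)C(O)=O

A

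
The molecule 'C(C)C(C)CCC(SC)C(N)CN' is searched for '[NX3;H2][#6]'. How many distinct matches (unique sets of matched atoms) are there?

2

[NX3;H2][#6] is the SMARTS for a primary amine: a trivalent nitrogen with two H attached to carbon.
The molecule carries 2 separate instances of a primary amino group (-NH2) meeting every constraint; each maps to a distinct set of atoms, giving 2 matches.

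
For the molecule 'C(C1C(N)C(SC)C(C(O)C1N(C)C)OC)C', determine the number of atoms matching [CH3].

5

The query [CH3] means: aliphatic carbon with exactly three hydrogens.
Check the 17 heavy atoms by environment: 6× C (H1) → no; 1× S (H0) → no; 5× C (H3) → match; 1× N (H2) → no; 1× O (H0) → no; 1× O (H1) → no; 1× C (H2) → no; 1× N (H0) → no.
That gives 5 matching atoms.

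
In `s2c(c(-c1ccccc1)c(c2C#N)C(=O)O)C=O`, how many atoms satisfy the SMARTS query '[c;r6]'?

The query [c;r6] means: aromatic carbon that belongs to a six-membered ring.
Check the 18 heavy atoms by environment: 1× s (aromatic, in 5-ring) → no; 4× c (aromatic, in 5-ring) → no; 6× c (aromatic, in 6-ring) → match; 3× C (acyclic) → no; 1× N (acyclic) → no; 3× O (acyclic) → no.
That gives 6 matching atoms.

6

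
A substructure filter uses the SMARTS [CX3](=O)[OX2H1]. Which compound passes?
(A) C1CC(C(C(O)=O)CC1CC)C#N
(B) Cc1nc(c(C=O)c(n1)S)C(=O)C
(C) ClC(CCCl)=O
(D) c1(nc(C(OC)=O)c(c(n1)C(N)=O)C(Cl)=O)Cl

A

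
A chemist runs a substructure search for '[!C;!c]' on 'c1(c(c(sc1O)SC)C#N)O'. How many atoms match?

5

The query [!C;!c] means: neither aliphatic nor aromatic carbon — same as [!#6].
Check the 11 heavy atoms by environment: 1× s (aromatic) → match; 4× c (aromatic) → no; 2× O → match; 1× S → match; 2× C → no; 1× N → match.
Summing the matching environments: 1 + 2 + 1 + 1 = 5 matching atoms.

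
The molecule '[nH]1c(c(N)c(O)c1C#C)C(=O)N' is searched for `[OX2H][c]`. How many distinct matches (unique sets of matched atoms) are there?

1

[OX2H][c] is the SMARTS for a phenol: a hydroxyl oxygen attached to an aromatic carbon.
Exactly one fragment in the molecule meets all constraints, giving 1 match.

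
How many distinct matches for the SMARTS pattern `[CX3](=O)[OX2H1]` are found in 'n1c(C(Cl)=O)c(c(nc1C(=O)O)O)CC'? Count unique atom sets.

[CX3](=O)[OX2H1] is the SMARTS for a carboxylic acid: an sp2 carbon double-bonded to O and single-bonded to an -OH oxygen.
Exactly one fragment in the molecule meets all constraints, giving 1 match.

1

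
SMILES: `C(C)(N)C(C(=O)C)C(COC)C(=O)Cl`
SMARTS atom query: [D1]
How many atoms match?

The query [D1] means: atom with exactly one heavy-atom neighbour (degree 1).
Check the 14 heavy atoms by environment: 3× C (D1) → match; 5× C (D3) → no; 1× C (D2) → no; 2× O (D1) → match; 1× Cl (D1) → match; 1× N (D1) → match; 1× O (D2) → no.
Summing the matching environments: 3 + 2 + 1 + 1 = 7 matching atoms.

7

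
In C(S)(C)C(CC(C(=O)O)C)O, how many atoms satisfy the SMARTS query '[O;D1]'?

3

The query [O;D1] means: aliphatic oxygen bonded to exactly one heavy atom.
Check the 11 heavy atoms by environment: 2× C (D1) → no; 4× C (D3) → no; 1× C (D2) → no; 3× O (D1) → match; 1× S (D1) → no.
That gives 3 matching atoms.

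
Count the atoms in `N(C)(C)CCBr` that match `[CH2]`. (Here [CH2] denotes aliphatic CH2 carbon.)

The query [CH2] means: aliphatic carbon with exactly two hydrogens.
Check the 6 heavy atoms by environment: 2× C (H2) → match; 1× N (H0) → no; 2× C (H3) → no; 1× Br (H0) → no.
That gives 2 matching atoms.

2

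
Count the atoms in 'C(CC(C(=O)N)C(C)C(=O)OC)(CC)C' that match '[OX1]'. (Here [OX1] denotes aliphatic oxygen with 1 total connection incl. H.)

The query [OX1] means: aliphatic oxygen with one total connection — typically a carbonyl =O or an oxide.
Check the 15 heavy atoms by environment: 9× C (X4) → no; 2× C (X3) → no; 2× O (X1) → match; 1× N (X3) → no; 1× O (X2) → no.
That gives 2 matching atoms.

2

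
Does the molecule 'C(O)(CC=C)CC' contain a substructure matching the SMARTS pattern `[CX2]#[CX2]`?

The pattern [CX2]#[CX2] describes a carbon-carbon triple bond — an alkyne.
The closest candidate here is a vinyl group (-CH=CH2), but the C=C is a double bond; both carbons are CX3, not CX2. No other fragment satisfies the full query, so there is no match.

No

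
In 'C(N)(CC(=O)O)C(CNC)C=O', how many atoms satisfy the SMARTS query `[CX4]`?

5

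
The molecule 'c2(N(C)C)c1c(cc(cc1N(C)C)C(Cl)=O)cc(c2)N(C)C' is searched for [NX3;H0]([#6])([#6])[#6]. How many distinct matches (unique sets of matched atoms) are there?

3

[NX3;H0]([#6])([#6])[#6] is the SMARTS for a tertiary amine: a trivalent nitrogen with no H, bonded to three carbons.
The molecule carries 3 separate instances of a dimethylamino group (-N(CH3)2) meeting every constraint; each maps to a distinct set of atoms, giving 3 matches.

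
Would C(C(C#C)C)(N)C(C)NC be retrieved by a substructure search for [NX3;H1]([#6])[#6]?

The pattern [NX3;H1]([#6])[#6] describes a trivalent nitrogen with one H, bonded to two carbons — a secondary amine.
The molecule carries an N-methylamino group (-NHCH3), whose atoms satisfy every constraint of the query, so the pattern matches.

Yes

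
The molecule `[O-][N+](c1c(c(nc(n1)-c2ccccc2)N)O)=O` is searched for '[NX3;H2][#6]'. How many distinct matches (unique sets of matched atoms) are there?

1

[NX3;H2][#6] is the SMARTS for a primary amine: a trivalent nitrogen with two H attached to carbon.
Exactly one fragment in the molecule meets all constraints, giving 1 match.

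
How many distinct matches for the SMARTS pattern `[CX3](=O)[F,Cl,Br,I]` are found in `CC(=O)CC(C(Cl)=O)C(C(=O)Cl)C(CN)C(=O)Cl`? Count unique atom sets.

[CX3](=O)[F,Cl,Br,I] is the SMARTS for an acyl halide: a carbonyl carbon bonded to a halogen.
The molecule carries 3 separate instances of an acyl chloride (-C(=O)Cl) meeting every constraint; each maps to a distinct set of atoms, giving 3 matches.

3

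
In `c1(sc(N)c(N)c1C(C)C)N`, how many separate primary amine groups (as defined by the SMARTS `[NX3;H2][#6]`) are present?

[NX3;H2][#6] is the SMARTS for a primary amine: a trivalent nitrogen with two H attached to carbon.
The molecule carries 3 separate instances of a primary amino group (-NH2) meeting every constraint; each maps to a distinct set of atoms, giving 3 matches.

3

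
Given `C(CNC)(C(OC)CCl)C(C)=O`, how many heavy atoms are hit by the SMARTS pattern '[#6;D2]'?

2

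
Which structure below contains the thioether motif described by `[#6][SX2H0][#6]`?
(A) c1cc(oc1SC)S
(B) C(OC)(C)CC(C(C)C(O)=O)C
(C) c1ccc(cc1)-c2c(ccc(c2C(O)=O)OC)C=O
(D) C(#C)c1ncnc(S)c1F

A

[#6][SX2H0][#6] describes an aliphatic sulfur bridging two carbons with no H on the sulfur (a thioether).
(A) contains a methylthio ether (-SCH3), which satisfies every atom and bond constraint.
(B) has a methoxy ether (-OCH3) but the bridging atom is O, not S.
(C) has a methoxy ether (-OCH3) but the bridging atom is O, not S.
(D) has a thiol (-SH) but the sulfur has H1, not H0 bridging two carbons.
So the answer is (A).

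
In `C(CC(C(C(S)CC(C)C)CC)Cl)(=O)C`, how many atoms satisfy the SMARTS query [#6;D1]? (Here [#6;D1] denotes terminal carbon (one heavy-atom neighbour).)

4

Check the 15 heavy atoms by environment: 3× C (D2) → no; 5× C (D3) → no; 4× C (D1) → match; 1× S (D1) → no; 1× Cl (D1) → no; 1× O (D1) → no.
That gives 4 matching atoms.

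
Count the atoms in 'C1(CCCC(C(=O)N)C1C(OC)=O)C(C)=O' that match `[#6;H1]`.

Check the 16 heavy atoms by environment: 3× C (H2) → no; 3× C (H1) → match; 3× C (H0) → no; 4× O (H0) → no; 2× C (H3) → no; 1× N (H2) → no.
That gives 3 matching atoms.

3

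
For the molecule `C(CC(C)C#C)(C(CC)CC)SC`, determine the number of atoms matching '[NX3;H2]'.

0

Check the 13 heavy atoms by environment: 4× C (H3, X4) → no; 3× C (H1, X4) → no; 3× C (H2, X4) → no; 1× S (H0, X2) → no; 1× C (H0, X2) → no; 1× C (H1, X2) → no.
No environment satisfies the query, so 0 matching atoms.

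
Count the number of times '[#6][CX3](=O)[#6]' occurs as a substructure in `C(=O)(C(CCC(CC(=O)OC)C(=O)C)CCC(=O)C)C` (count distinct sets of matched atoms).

3

[#6][CX3](=O)[#6] is the SMARTS for a ketone: a carbonyl carbon (no H) flanked by two carbons.
The molecule carries 3 separate instances of an acetyl/ketone group (-C(=O)CH3) meeting every constraint; each maps to a distinct set of atoms, giving 3 matches.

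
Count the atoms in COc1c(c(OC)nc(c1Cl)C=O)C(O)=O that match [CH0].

The query [CH0] means: aliphatic carbon with no attached hydrogen.
Check the 16 heavy atoms by environment: 1× n (aromatic, H0) → no; 5× c (aromatic, H0) → no; 1× C (H1) → no; 4× O (H0) → no; 1× Cl (H0) → no; 2× C (H3) → no; 1× C (H0) → match; 1× O (H1) → no.
That gives 1 matching atom.

1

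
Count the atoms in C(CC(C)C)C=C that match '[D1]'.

3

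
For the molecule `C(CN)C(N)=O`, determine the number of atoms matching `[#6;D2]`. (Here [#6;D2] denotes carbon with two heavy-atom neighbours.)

2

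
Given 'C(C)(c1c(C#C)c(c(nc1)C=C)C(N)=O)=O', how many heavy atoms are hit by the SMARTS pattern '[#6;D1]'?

3

The query [#6;D1] means: carbon bonded to exactly one heavy atom.
Check the 16 heavy atoms by environment: 1× n (aromatic, D2) → no; 4× c (aromatic, D3) → no; 1× c (aromatic, D2) → no; 2× C (D3) → no; 2× O (D1) → no; 3× C (D1) → match; 2× C (D2) → no; 1× N (D1) → no.
That gives 3 matching atoms.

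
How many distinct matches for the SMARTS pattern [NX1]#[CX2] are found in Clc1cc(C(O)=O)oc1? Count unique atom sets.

0

[NX1]#[CX2] is the SMARTS for a nitrile: a nitrogen triple-bonded to a two-connected carbon.
No fragment in the molecule satisfies every constraint, giving 0 matches.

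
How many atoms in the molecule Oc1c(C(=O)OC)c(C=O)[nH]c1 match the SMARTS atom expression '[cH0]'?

3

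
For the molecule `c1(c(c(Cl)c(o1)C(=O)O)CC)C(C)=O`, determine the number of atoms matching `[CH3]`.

2

The query [CH3] means: aliphatic carbon with exactly three hydrogens.
Check the 14 heavy atoms by environment: 1× o (aromatic, H0) → no; 4× c (aromatic, H0) → no; 2× C (H0) → no; 2× O (H0) → no; 1× O (H1) → no; 1× C (H2) → no; 2× C (H3) → match; 1× Cl (H0) → no.
That gives 2 matching atoms.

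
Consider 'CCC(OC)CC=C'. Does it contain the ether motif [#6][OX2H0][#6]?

Yes

The pattern [#6][OX2H0][#6] describes an aliphatic oxygen bridging two carbons with no H on the oxygen — an ether.
The molecule carries a methoxy ether (-OCH3), whose atoms satisfy every constraint of the query, so the pattern matches.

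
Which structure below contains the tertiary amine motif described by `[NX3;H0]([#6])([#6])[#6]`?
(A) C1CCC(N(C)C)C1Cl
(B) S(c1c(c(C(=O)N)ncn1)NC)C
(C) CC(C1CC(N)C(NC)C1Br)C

A

[NX3;H0]([#6])([#6])[#6] describes a trivalent nitrogen with no H, bonded to three carbons (a tertiary amine).
(A) contains a dimethylamino group (-N(CH3)2), which satisfies every atom and bond constraint.
(B) has an N-methylamino group (-NHCH3) but the nitrogen still has one H (H1), not H0.
(C) has an N-methylamino group (-NHCH3) but the nitrogen still has one H (H1), not H0.
So the answer is (A).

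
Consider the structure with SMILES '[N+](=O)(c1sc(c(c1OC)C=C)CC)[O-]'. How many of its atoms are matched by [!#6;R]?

The query [!#6;R] means: non-carbon atom that is part of a ring.
Check the 14 heavy atoms by environment: 1× s (aromatic, in 5-ring) → match; 4× c (aromatic, in 5-ring) → no; 2× O (acyclic) → no; 5× C (acyclic) → no; 1× N (charge +1, acyclic) → no; 1× O (charge -1, acyclic) → no.
That gives 1 matching atom.

1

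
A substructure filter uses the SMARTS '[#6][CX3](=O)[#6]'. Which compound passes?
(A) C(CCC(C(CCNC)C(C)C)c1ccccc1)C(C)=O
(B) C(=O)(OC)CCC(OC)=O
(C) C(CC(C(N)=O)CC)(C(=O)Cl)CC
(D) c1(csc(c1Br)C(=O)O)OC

[#6][CX3](=O)[#6] describes a carbonyl carbon (no H) flanked by two carbons (a ketone).
(A) contains an acetyl/ketone group (-C(=O)CH3), which satisfies every atom and bond constraint.
(B) has a methyl-ester group (-C(=O)OCH3) but one neighbour of the carbonyl carbon is O, not C.
(C) has a primary amide (-C(=O)NH2) but one neighbour of the carbonyl carbon is N, not C.
(D) has a carboxylic acid group (-C(=O)OH) but one neighbour of the carbonyl carbon is O, not C.
So the answer is (A).

A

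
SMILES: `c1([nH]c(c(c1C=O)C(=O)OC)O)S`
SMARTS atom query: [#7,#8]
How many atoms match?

The query [#7,#8] means: nitrogen or oxygen (comma = OR).
Check the 13 heavy atoms by environment: 1× n (aromatic) → match; 4× c (aromatic) → no; 3× C → no; 4× O → match; 1× S → no.
Summing the matching environments: 1 + 4 = 5 matching atoms.

5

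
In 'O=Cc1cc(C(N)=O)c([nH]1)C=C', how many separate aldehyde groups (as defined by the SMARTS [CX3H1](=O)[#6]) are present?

1

[CX3H1](=O)[#6] is the SMARTS for an aldehyde: an sp2 carbon with one H, double-bonded to O and single-bonded to carbon.
Exactly one fragment in the molecule meets all constraints, giving 1 match.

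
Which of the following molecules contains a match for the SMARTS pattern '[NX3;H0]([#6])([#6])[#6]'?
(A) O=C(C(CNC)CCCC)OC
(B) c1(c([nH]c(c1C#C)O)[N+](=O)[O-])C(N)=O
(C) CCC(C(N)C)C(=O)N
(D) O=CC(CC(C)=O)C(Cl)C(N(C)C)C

[NX3;H0]([#6])([#6])[#6] describes a trivalent nitrogen with no H, bonded to three carbons (a tertiary amine).
(A) has an N-methylamino group (-NHCH3) but the nitrogen still has one H (H1), not H0.
(B) has a primary amide (-C(=O)NH2) but the amide nitrogen has H2 and only one carbon neighbour.
(C) has a primary amino group (-NH2) but the nitrogen has H2, not H0 with three carbons.
(D) contains a dimethylamino group (-N(CH3)2), which satisfies every atom and bond constraint.
So the answer is (D).

D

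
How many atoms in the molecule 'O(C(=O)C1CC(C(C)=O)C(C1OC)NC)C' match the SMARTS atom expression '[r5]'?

5

The query [r5] means: r5 matches atoms in a five-membered ring.
Check the 16 heavy atoms by environment: 5× C (in 5-ring) → match; 4× O (acyclic) → no; 6× C (acyclic) → no; 1× N (acyclic) → no.
That gives 5 matching atoms.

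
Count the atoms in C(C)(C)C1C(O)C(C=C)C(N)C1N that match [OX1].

0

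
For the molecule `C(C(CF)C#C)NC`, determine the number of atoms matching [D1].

3

The query [D1] means: atom with exactly one heavy-atom neighbour (degree 1).
Check the 8 heavy atoms by environment: 3× C (D2) → no; 1× C (D3) → no; 1× N (D2) → no; 2× C (D1) → match; 1× F (D1) → match.
Summing the matching environments: 2 + 1 = 3 matching atoms.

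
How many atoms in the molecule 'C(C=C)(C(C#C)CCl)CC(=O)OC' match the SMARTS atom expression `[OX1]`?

1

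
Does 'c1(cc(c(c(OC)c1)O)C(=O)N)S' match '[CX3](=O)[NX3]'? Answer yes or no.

Yes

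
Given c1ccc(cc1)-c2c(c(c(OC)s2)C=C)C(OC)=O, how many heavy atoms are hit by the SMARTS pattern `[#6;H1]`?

6

Check the 19 heavy atoms by environment: 1× s (aromatic, H0) → no; 5× c (aromatic, H0) → no; 1× C (H1) → match; 1× C (H2) → no; 3× O (H0) → no; 2× C (H3) → no; 1× C (H0) → no; 5× c (aromatic, H1) → match.
Summing the matching environments: 1 + 5 = 6 matching atoms.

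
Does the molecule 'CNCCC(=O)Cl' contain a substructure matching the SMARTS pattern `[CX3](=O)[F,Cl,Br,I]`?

Yes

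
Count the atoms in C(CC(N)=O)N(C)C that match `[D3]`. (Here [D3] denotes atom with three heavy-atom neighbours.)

The query [D3] means: atom with exactly three heavy-atom neighbours.
Check the 8 heavy atoms by environment: 2× C (D2) → no; 1× C (D3) → match; 1× O (D1) → no; 1× N (D1) → no; 1× N (D3) → match; 2× C (D1) → no.
Summing the matching environments: 1 + 1 = 2 matching atoms.

2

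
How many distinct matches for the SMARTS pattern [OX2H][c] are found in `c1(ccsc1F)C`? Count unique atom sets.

0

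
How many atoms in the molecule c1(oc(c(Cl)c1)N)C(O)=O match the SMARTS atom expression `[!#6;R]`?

The query [!#6;R] means: non-carbon atom that is part of a ring.
Check the 10 heavy atoms by environment: 1× o (aromatic, in 5-ring) → match; 4× c (aromatic, in 5-ring) → no; 1× C (acyclic) → no; 2× O (acyclic) → no; 1× N (acyclic) → no; 1× Cl (acyclic) → no.
That gives 1 matching atom.

1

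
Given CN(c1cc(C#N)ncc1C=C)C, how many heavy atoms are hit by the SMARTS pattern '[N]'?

2

The query [N] means: uppercase N matches aliphatic (non-aromatic) nitrogen only.
Check the 13 heavy atoms by environment: 1× n (aromatic) → no; 5× c (aromatic) → no; 5× C → no; 2× N → match.
That gives 2 matching atoms.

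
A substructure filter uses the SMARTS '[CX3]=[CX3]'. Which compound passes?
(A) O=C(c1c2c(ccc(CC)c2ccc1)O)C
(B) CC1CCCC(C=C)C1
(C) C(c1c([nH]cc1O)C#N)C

B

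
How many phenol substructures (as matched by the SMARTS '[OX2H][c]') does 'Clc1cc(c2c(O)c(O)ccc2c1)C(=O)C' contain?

[OX2H][c] is the SMARTS for a phenol: a hydroxyl oxygen attached to an aromatic carbon.
The molecule carries 2 separate instances of a hydroxyl group (-OH) meeting every constraint; each maps to a distinct set of atoms, giving 2 matches.

2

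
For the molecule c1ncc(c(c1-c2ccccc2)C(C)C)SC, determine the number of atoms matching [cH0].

4

The query [cH0] means: aromatic carbon with no attached hydrogen (substituted or ring-fusion).
Check the 17 heavy atoms by environment: 1× n (aromatic, H0) → no; 7× c (aromatic, H1) → no; 4× c (aromatic, H0) → match; 1× C (H1) → no; 3× C (H3) → no; 1× S (H0) → no.
That gives 4 matching atoms.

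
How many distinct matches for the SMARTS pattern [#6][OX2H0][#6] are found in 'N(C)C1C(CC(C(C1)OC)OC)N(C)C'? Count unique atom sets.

[#6][OX2H0][#6] is the SMARTS for an ether: an aliphatic oxygen bridging two carbons with no H on the oxygen.
The molecule carries 2 separate instances of a methoxy ether (-OCH3) meeting every constraint; each maps to a distinct set of atoms, giving 2 matches.

2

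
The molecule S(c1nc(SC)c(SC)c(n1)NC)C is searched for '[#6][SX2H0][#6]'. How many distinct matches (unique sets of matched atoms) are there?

[#6][SX2H0][#6] is the SMARTS for a thioether: an aliphatic sulfur bridging two carbons with no H on the sulfur.
The molecule carries 3 separate instances of a methylthio ether (-SCH3) meeting every constraint; each maps to a distinct set of atoms, giving 3 matches.

3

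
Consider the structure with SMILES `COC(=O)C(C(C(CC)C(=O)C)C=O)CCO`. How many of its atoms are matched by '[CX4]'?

Check the 17 heavy atoms by environment: 9× C (X4) → match; 3× C (X3) → no; 3× O (X1) → no; 2× O (X2) → no.
That gives 9 matching atoms.

9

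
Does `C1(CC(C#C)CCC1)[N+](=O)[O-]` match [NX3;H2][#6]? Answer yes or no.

No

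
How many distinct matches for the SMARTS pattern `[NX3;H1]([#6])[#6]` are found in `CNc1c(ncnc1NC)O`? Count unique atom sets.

2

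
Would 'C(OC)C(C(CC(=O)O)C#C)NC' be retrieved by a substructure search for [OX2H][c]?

No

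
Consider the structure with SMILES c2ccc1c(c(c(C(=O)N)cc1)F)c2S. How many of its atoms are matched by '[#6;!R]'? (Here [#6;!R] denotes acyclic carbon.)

1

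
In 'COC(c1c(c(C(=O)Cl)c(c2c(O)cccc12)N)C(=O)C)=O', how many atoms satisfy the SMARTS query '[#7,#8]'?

6

The query [#7,#8] means: nitrogen or oxygen (comma = OR).
Check the 22 heavy atoms by environment: 10× c (aromatic) → no; 5× O → match; 1× N → match; 5× C → no; 1× Cl → no.
Summing the matching environments: 5 + 1 = 6 matching atoms.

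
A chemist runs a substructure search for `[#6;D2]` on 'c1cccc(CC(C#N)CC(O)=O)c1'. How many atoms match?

The query [#6;D2] means: any carbon bonded to exactly two heavy atoms.
Check the 14 heavy atoms by environment: 3× C (D2) → match; 2× C (D3) → no; 1× N (D1) → no; 1× c (aromatic, D3) → no; 5× c (aromatic, D2) → match; 2× O (D1) → no.
Summing the matching environments: 3 + 5 = 8 matching atoms.

8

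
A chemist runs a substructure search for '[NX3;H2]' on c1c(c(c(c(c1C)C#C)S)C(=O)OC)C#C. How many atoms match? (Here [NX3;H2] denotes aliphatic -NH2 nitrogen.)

0

Check the 16 heavy atoms by environment: 1× c (aromatic, H1, X3) → no; 5× c (aromatic, H0, X3) → no; 2× C (H0, X2) → no; 2× C (H1, X2) → no; 1× C (H0, X3) → no; 1× O (H0, X1) → no; 1× O (H0, X2) → no; 2× C (H3, X4) → no; 1× S (H1, X2) → no.
No environment satisfies the query, so 0 matching atoms.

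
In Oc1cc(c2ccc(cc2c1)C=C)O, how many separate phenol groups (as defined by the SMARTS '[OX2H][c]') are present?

2

[OX2H][c] is the SMARTS for a phenol: a hydroxyl oxygen attached to an aromatic carbon.
The molecule carries 2 separate instances of a hydroxyl group (-OH) meeting every constraint; each maps to a distinct set of atoms, giving 2 matches.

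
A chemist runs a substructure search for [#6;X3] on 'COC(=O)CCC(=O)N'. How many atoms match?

2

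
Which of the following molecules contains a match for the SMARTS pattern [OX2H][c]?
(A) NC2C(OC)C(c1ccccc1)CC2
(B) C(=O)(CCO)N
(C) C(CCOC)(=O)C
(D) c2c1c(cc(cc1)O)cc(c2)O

D

[OX2H][c] describes a hydroxyl oxygen attached to an aromatic carbon (a phenol).
(A) has a methoxy ether (-OCH3) but the oxygen has H0, not H1.
(B) has a hydroxyl group (-OH) but the -OH is on an aliphatic carbon, not an aromatic c.
(C) has a methoxy ether (-OCH3) but the oxygen has H0, not H1.
(D) contains a hydroxyl group (-OH), which satisfies every atom and bond constraint.
So the answer is (D).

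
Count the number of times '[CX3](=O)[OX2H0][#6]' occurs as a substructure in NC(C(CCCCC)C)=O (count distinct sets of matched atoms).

[CX3](=O)[OX2H0][#6] is the SMARTS for an ester: a carbonyl carbon bonded to an oxygen that is itself bonded to carbon (no H on that O).
The molecule has a primary amide (-C(=O)NH2), but the carbonyl is bonded to N, not to an O-C linkage; nothing else fits, so there are 0 matches.

0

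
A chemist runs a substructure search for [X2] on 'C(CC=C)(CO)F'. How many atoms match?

The query [X2] means: any atom with exactly two total connections (bonds + H).
Check the 7 heavy atoms by environment: 3× C (X4) → no; 2× C (X3) → no; 1× F (X1) → no; 1× O (X2) → match.
That gives 1 matching atom.

1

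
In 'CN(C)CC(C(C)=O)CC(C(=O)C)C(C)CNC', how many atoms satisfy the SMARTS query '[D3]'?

6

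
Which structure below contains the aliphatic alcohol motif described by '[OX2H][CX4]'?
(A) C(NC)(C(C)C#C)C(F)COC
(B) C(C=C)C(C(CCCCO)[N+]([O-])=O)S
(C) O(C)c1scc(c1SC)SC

B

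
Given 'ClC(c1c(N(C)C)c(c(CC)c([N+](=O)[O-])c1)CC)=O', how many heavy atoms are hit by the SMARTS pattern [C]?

Check the 19 heavy atoms by environment: 6× c (aromatic) → no; 7× C → match; 1× N (charge +1) → no; 1× O (charge -1) → no; 2× O → no; 1× Cl → no; 1× N → no.
That gives 7 matching atoms.

7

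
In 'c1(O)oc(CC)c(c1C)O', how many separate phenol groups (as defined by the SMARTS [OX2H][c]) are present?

2

[OX2H][c] is the SMARTS for a phenol: a hydroxyl oxygen attached to an aromatic carbon.
The molecule carries 2 separate instances of a hydroxyl group (-OH) meeting every constraint; each maps to a distinct set of atoms, giving 2 matches.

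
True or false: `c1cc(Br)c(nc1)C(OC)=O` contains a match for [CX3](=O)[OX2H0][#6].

True

The pattern [CX3](=O)[OX2H0][#6] describes a carbonyl carbon bonded to an oxygen that is itself bonded to carbon (no H on that O) — an ester.
The molecule carries a methyl-ester group (-C(=O)OCH3), whose atoms satisfy every constraint of the query, so the pattern matches.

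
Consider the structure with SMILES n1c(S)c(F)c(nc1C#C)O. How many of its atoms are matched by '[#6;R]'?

4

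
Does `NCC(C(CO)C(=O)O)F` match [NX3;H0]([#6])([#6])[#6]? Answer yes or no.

No

The pattern [NX3;H0]([#6])([#6])[#6] describes a trivalent nitrogen with no H, bonded to three carbons — a tertiary amine.
The closest candidate here is a primary amino group (-NH2), but the nitrogen has H2, not H0 with three carbons. No other fragment satisfies the full query, so there is no match.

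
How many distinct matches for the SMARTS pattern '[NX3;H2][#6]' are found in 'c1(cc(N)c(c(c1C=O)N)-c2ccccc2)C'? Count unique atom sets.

2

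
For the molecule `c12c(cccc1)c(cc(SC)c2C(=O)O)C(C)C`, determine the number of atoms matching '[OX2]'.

1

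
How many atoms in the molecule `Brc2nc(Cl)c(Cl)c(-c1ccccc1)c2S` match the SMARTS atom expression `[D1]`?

4

The query [D1] means: atom with exactly one heavy-atom neighbour (degree 1).
Check the 16 heavy atoms by environment: 1× n (aromatic, D2) → no; 6× c (aromatic, D3) → no; 1× Br (D1) → match; 2× Cl (D1) → match; 5× c (aromatic, D2) → no; 1× S (D1) → match.
Summing the matching environments: 1 + 2 + 1 = 4 matching atoms.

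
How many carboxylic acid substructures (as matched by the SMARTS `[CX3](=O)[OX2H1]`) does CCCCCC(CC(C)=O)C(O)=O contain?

1

[CX3](=O)[OX2H1] is the SMARTS for a carboxylic acid: an sp2 carbon double-bonded to O and single-bonded to an -OH oxygen.
Exactly one fragment in the molecule meets all constraints, giving 1 match.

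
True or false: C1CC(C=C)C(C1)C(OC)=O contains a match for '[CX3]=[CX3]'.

The pattern [CX3]=[CX3] describes a non-aromatic C=C double bond between two sp2 carbons — an alkene.
The molecule carries a vinyl group (-CH=CH2), whose atoms satisfy every constraint of the query, so the pattern matches.

True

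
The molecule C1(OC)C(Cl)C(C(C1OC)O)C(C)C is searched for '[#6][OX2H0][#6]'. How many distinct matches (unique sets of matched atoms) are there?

2

[#6][OX2H0][#6] is the SMARTS for an ether: an aliphatic oxygen bridging two carbons with no H on the oxygen.
The molecule carries 2 separate instances of a methoxy ether (-OCH3) meeting every constraint; each maps to a distinct set of atoms, giving 2 matches.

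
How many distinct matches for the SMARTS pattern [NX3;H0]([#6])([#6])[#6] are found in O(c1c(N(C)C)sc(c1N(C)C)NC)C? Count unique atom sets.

2

[NX3;H0]([#6])([#6])[#6] is the SMARTS for a tertiary amine: a trivalent nitrogen with no H, bonded to three carbons.
The molecule carries 2 separate instances of a dimethylamino group (-N(CH3)2) meeting every constraint; each maps to a distinct set of atoms, giving 2 matches.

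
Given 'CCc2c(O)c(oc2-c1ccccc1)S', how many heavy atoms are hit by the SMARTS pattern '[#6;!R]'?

2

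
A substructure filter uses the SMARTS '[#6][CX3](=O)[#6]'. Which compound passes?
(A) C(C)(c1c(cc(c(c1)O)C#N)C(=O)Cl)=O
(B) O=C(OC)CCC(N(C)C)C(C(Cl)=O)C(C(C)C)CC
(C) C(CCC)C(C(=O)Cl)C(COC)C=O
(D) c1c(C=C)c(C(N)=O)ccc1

[#6][CX3](=O)[#6] describes a carbonyl carbon (no H) flanked by two carbons (a ketone).
(A) contains an acetyl/ketone group (-C(=O)CH3), which satisfies every atom and bond constraint.
(B) has a methyl-ester group (-C(=O)OCH3) but one neighbour of the carbonyl carbon is O, not C.
(C) has an aldehyde (-CHO) but the carbonyl carbon has H1, so it is not flanked by two carbons.
(D) has a primary amide (-C(=O)NH2) but one neighbour of the carbonyl carbon is N, not C.
So the answer is (A).

A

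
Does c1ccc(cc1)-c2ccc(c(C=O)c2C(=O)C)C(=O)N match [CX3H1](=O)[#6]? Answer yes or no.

The pattern [CX3H1](=O)[#6] describes an sp2 carbon with one H, double-bonded to O and single-bonded to carbon — an aldehyde.
The molecule carries an aldehyde (-CHO), whose atoms satisfy every constraint of the query, so the pattern matches.

Yes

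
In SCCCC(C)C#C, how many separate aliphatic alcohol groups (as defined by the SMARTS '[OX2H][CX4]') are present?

[OX2H][CX4] is the SMARTS for an aliphatic alcohol: a hydroxyl oxygen bound to an sp3 (X4) carbon.
No fragment in the molecule satisfies every constraint, giving 0 matches.

0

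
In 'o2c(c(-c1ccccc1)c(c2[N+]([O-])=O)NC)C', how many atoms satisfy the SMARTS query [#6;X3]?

10

The query [#6;X3] means: any carbon (aromatic or not) with three total connections.
Check the 17 heavy atoms by environment: 1× o (aromatic, X2) → no; 10× c (aromatic, X3) → match; 1× N (charge +1, X3) → no; 1× O (charge -1, X1) → no; 1× O (X1) → no; 1× N (X3) → no; 2× C (X4) → no.
That gives 10 matching atoms.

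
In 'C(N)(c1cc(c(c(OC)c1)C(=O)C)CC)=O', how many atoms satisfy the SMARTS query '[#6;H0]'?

Check the 16 heavy atoms by environment: 4× c (aromatic, H0) → match; 2× c (aromatic, H1) → no; 2× C (H0) → match; 3× O (H0) → no; 1× N (H2) → no; 1× C (H2) → no; 3× C (H3) → no.
Summing the matching environments: 4 + 2 = 6 matching atoms.

6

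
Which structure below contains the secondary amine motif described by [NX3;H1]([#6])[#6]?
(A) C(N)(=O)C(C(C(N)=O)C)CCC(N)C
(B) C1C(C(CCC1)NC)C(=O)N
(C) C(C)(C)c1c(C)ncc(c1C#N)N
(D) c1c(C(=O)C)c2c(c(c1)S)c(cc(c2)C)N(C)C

B

[NX3;H1]([#6])[#6] describes a trivalent nitrogen with one H, bonded to two carbons (a secondary amine).
(A) has a primary amide (-C(=O)NH2) but the -C(=O)NH2 nitrogen has H2, not H1.
(B) contains an N-methylamino group (-NHCH3), which satisfies every atom and bond constraint.
(C) has a primary amino group (-NH2) but the nitrogen has H2 and only one carbon neighbour.
(D) has a dimethylamino group (-N(CH3)2) but the nitrogen has H0, not H1.
So the answer is (B).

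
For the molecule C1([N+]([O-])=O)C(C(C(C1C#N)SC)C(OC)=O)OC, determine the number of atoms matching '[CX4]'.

Check the 18 heavy atoms by environment: 8× C (X4) → match; 1× N (charge +1, X3) → no; 1× O (charge -1, X1) → no; 2× O (X1) → no; 1× S (X2) → no; 2× O (X2) → no; 1× C (X2) → no; 1× N (X1) → no; 1× C (X3) → no.
That gives 8 matching atoms.

8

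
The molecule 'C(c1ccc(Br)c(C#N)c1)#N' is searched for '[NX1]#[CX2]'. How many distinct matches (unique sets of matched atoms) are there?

[NX1]#[CX2] is the SMARTS for a nitrile: a nitrogen triple-bonded to a two-connected carbon.
The molecule carries 2 separate instances of a nitrile (-C#N) meeting every constraint; each maps to a distinct set of atoms, giving 2 matches.

2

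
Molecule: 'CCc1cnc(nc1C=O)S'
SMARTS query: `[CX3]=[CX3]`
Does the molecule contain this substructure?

The pattern [CX3]=[CX3] describes a non-aromatic C=C double bond between two sp2 carbons — an alkene.
The closest candidate here is an ethyl group (-CH2CH3), but its C-C bond is a single bond between CX4 carbons, not CX3=CX3. No other fragment satisfies the full query, so there is no match.

No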